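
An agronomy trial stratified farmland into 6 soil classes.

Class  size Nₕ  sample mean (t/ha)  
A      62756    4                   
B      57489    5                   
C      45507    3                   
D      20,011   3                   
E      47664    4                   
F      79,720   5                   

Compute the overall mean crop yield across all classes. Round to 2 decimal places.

4.23

N = 313147; weights Wₕ = Nₕ/N = (0.2004, 0.1836, 0.1453, 0.0639, 0.1522, 0.2546).
x̄_st = Σ Wₕ·x̄ₕ = 0.2004·4 + 0.1836·5 + 0.1453·3 + 0.0639·3 + 0.1522·4 + 0.2546·5 ≈ 4.2289...
→ 4.23.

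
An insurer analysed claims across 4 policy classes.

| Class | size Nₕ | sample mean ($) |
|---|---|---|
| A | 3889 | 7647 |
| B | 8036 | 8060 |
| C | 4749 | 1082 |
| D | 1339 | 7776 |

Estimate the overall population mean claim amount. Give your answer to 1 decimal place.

N = 3889 + 8036 + 4749 + 1339 = 18013.
Overall mean = Σ (Nₕ/N)·x̄ₕ — weight by population share, not a simple average.
Σ Nₕx̄ₕ = 3889·7647 + 8036·8060 + 4749·1082 + 1339·7776 = 29739183 + 64770160 + 5138418 + 10412064 = 110059825.
Divide by N: 110059825 / 18013 = 6110.022... → 6110.0.

6110.0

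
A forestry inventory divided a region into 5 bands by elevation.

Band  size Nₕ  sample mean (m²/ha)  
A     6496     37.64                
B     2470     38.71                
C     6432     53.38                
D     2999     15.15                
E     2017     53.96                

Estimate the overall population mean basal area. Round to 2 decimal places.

N = 6496 + 2470 + 6432 + 2999 + 2017 = 20414.
The stratified mean weights each stratum mean by its population share Nₕ/N.
Σ Nₕx̄ₕ = 6496·37.64 + 2470·38.71 + 6432·53.38 + 2999·15.15 + 2017·53.96 = 244509.44 + 95613.7 + 343340.16 + 45434.85 + 108837.32 = 837735.47.
Divide by N: 837735.47 / 20414 = 41.0373... → 41.04.

41.04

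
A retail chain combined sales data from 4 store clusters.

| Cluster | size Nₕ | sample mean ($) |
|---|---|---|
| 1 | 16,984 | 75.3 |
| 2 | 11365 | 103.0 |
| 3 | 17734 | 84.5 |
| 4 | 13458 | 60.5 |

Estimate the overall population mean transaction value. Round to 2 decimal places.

79.98

N = 59541; weights Wₕ = Nₕ/N = (0.2852, 0.1909, 0.2978, 0.2260).
x̄_st = Σ Wₕ·x̄ₕ = 0.2852·75.3 + 0.1909·103.0 + 0.2978·84.5 + 0.2260·60.5 ≈ 79.9822...
→ 79.98.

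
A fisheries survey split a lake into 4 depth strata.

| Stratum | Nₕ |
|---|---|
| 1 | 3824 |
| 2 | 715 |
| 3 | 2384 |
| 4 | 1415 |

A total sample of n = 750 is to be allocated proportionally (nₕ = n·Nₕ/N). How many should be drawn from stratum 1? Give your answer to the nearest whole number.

N = 3824 + 715 + 2384 + 1415 = 8338.
n_1 = 750·3824/8338 = 343.967... → 344.

344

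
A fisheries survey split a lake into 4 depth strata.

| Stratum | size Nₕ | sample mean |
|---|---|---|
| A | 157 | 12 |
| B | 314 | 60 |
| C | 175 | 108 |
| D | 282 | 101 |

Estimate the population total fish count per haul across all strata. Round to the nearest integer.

A: 157·12 = 1884
B: 314·60 = 18840
C: 175·108 = 18900
D: 282·101 = 28482
τ̂ = Σ Nₕx̄ₕ = 68106.

68106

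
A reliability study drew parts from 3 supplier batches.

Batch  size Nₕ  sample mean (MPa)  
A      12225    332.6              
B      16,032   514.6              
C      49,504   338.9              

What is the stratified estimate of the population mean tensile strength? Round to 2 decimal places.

x̄_st = (Σ Nₕx̄ₕ) / (Σ Nₕ) = (12225·332.6 + 16032·514.6 + 49504·338.9) / 77761
= 29093007.8 / 77761 = 374.1337... → 374.13.

374.13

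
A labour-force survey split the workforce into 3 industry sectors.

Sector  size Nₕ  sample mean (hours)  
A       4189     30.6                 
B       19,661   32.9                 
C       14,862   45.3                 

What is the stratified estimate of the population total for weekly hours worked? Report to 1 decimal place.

Population total = Σ Nₕ·x̄ₕ (each stratum's size times its mean).
4189·30.6 + 19661·32.9 + 14862·45.3 = 128183.4 + 646846.9 + 673248.6 = 1448278.9.

1448278.9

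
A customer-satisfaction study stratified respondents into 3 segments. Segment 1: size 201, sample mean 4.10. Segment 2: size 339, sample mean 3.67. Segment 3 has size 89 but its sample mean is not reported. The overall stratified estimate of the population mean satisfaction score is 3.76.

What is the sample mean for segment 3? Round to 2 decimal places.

3.33

Σ Nₕx̄ₕ = N·μ, so 89·x̄_3 = 629·3.76 − (201·4.10 + 339·3.67).
= 2365.04 − 2068.23 = 296.81.
x̄_3 = 296.81 / 89 = 3.3349... → 3.33.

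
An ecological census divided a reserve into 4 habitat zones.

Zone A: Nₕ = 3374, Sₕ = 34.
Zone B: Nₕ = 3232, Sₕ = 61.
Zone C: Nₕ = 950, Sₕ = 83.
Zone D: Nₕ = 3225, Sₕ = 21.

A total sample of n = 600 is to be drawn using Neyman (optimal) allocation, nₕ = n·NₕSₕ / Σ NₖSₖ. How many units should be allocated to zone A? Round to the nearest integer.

A: NₕSₕ = 3374·34 = 114716
B: NₕSₕ = 3232·61 = 197152
C: NₕSₕ = 950·83 = 78850
D: NₕSₕ = 3225·21 = 67725
Σ NₕSₕ = 458443.
n_A = 600·114716/458443 = 150.138... → 150.

150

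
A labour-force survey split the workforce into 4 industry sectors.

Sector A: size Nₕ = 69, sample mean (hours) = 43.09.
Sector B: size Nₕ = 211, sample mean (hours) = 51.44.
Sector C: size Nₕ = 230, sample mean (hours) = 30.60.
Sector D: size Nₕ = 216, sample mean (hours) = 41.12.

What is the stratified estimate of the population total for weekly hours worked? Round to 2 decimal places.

29746.97

Population total = Σ Nₕ·x̄ₕ (each stratum's size times its mean).
69·43.09 + 211·51.44 + 230·30.60 + 216·41.12 = 2973.21 + 10853.84 + 7038 + 8881.92 = 29746.97.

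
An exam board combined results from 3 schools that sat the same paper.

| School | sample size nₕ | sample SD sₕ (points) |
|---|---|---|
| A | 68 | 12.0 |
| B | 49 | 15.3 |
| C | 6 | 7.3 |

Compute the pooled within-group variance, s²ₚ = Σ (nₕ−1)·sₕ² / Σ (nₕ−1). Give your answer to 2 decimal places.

Degrees of freedom: 67 + 48 + 5 = 120.
Σ(nₕ−1)sₕ² = 67·144 + 48·234.09 + 5·53.29 = 21150.77.
s²ₚ = 21150.77 / 120 = 176.2564... → 176.26.

176.26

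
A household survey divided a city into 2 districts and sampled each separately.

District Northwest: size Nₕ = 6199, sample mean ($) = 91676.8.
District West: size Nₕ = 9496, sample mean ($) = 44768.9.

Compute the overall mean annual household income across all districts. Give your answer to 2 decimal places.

x̄_st = (Σ Nₕx̄ₕ) / (Σ Nₕ) = (6199·91676.8 + 9496·44768.9) / 15695
= 993429957.6 / 15695 = 63295.9514... → 63295.95.

63295.95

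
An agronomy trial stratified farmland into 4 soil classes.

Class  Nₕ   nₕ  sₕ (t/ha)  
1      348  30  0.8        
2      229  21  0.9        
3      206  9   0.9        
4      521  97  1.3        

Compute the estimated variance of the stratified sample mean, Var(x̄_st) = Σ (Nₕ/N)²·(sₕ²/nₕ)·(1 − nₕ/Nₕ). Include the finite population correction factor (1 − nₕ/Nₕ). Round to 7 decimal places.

0.0068802

N = 1304; Wₕ = Nₕ/N.
class 1: (348/1304)²·0.8²/30·(1 − 30/348) = 0.0013883850
class 2: (229/1304)²·0.9²/21·(1 − 21/229) = 0.0010804617
class 3: (206/1304)²·0.9²/9·(1 − 9/206) = 0.0021479332
class 4: (521/1304)²·1.3²/97·(1 − 97/521) = 0.0022634107
Sum = 0.0068801905 → 0.0068802.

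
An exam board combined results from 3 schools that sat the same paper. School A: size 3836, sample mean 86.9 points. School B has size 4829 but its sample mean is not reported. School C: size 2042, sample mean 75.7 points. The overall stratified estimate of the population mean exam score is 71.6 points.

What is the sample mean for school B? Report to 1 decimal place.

Σ Nₕx̄ₕ = N·μ, so 4829·x̄_B = 10707·71.6 − (3836·86.9 + 2042·75.7).
= 766621.2 − 487927.8 = 278693.4.
x̄_B = 278693.4 / 4829 = 57.712... → 57.7.

57.7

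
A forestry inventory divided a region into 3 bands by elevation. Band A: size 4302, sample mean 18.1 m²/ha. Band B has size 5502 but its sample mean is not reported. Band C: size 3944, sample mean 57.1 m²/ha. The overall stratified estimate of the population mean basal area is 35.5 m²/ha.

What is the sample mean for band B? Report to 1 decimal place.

33.6

Σ Nₕx̄ₕ = N·μ, so 5502·x̄_B = 13748·35.5 − (4302·18.1 + 3944·57.1).
= 488054 − 303068.6 = 184985.4.
x̄_B = 184985.4 / 5502 = 33.621... → 33.6.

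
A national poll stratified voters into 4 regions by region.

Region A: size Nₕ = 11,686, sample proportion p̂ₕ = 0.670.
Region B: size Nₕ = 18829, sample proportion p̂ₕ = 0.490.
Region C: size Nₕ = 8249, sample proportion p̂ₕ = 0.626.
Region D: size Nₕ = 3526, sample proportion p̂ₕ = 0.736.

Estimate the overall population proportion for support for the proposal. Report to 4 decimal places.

0.5868

Wₕ = Nₕ/N with N = 42290: 0.2763, 0.4452, 0.1951, 0.0834.
p̂_st = 0.2763·0.670 + 0.4452·0.490 + 0.1951·0.626 + 0.0834·0.736 ≈ 0.586778... → 0.5868.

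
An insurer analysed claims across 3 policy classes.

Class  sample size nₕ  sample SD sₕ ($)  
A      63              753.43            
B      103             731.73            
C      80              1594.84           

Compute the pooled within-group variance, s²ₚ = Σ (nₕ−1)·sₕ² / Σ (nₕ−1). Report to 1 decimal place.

1196486.1

A: (63−1)·753.43² = 62·567656.7649 = 35194719.4238
B: (103−1)·731.73² = 102·535428.7929 = 54613736.8758
C: (80−1)·1594.84² = 79·2543514.6256 = 200937655.4224
Numerator = 290746111.722; denominator = Σ(nₕ−1) = 243.
s²ₚ = 290746111.722/243 = 1196486.056... → 1196486.1.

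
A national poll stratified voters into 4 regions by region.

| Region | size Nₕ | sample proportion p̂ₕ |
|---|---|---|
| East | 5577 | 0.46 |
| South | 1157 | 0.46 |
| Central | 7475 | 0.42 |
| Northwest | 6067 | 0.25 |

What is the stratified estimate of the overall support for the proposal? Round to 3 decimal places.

0.382

Wₕ = Nₕ/N with N = 20276: 0.2751, 0.0571, 0.3687, 0.2992.
p̂_st = 0.2751·0.46 + 0.0571·0.46 + 0.3687·0.42 + 0.2992·0.25 ≈ 0.38242... → 0.382.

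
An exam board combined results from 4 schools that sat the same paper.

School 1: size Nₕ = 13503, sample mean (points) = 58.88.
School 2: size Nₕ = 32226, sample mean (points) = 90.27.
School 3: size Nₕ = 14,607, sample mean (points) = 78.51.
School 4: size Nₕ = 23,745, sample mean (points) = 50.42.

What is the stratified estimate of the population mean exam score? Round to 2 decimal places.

x̄_st = (Σ Nₕx̄ₕ) / (Σ Nₕ) = (13503·58.88 + 32226·90.27 + 14607·78.51 + 23745·50.42) / 84081
= 6048116.13 / 84081 = 71.9320... → 71.93.

71.93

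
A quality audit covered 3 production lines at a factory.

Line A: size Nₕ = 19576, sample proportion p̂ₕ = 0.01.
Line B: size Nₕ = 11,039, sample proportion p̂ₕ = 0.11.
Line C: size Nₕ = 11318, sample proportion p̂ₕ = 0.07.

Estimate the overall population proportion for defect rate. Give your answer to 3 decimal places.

Wₕ = Nₕ/N with N = 41933: 0.4668, 0.2633, 0.2699.
p̂_st = 0.4668·0.01 + 0.2633·0.11 + 0.2699·0.07 ≈ 0.05252... → 0.053.

0.053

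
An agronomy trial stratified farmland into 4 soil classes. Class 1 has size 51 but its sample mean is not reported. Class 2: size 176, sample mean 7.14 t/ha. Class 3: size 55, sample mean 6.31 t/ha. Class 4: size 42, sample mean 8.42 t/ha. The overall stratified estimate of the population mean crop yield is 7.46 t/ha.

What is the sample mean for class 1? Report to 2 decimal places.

N = 51 + 176 + 55 + 42 = 324.
Overall total = μ·N = 7.46·324 = 2417.04.
Subtract the known strata: 176·7.14 + 55·6.31 + 42·8.42 = 1957.33.
Remaining total for class 1: 2417.04 − 1957.33 = 459.71.
Divide by its size: 459.71 / 51 = 9.0139... → 9.01.

9.01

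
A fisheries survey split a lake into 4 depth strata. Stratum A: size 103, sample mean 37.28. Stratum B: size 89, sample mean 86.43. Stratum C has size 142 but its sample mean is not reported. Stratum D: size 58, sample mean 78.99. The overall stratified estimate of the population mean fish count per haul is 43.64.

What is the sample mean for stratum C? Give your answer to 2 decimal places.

N = 103 + 89 + 142 + 58 = 392.
Overall total = μ·N = 43.64·392 = 17106.88.
Subtract the known strata: 103·37.28 + 89·86.43 + 58·78.99 = 16113.53.
Remaining total for stratum C: 17106.88 − 16113.53 = 993.35.
Divide by its size: 993.35 / 142 = 6.9954... → 7.00.

7.00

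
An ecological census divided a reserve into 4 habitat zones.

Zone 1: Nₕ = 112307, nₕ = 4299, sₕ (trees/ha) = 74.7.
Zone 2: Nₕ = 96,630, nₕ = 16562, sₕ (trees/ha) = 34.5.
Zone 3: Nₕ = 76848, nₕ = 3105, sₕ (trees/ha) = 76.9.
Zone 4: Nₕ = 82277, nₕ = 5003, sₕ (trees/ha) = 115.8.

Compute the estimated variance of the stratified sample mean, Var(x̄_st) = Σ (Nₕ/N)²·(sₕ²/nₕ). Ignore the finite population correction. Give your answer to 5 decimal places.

0.34277

N = 368062; Wₕ = Nₕ/N.
zone 1: (112307/368062)²·74.7²/4299 = 0.12084966
zone 2: (96630/368062)²·34.5²/16562 = 0.00495345
zone 3: (76848/368062)²·76.9²/3105 = 0.08302603
zone 4: (82277/368062)²·115.8²/5003 = 0.13393730
Sum = 0.34276644 → 0.34277.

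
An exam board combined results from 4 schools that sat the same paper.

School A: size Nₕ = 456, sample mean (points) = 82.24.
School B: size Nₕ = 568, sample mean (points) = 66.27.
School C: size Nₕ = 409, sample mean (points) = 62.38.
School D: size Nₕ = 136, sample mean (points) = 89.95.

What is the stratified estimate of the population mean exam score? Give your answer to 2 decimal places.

x̄_st = (Σ Nₕx̄ₕ) / (Σ Nₕ) = (456·82.24 + 568·66.27 + 409·62.38 + 136·89.95) / 1569
= 112889.42 / 1569 = 71.9499... → 71.95.

71.95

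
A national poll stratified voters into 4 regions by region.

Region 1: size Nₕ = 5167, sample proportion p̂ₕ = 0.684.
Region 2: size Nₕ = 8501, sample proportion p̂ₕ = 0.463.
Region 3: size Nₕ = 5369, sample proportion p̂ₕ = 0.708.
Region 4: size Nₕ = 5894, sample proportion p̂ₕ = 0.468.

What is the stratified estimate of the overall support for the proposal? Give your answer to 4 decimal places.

0.5627

Wₕ = Nₕ/N with N = 24931: 0.2073, 0.3410, 0.2154, 0.2364.
p̂_st = 0.2073·0.684 + 0.3410·0.463 + 0.2154·0.708 + 0.2364·0.468 ≈ 0.562747... → 0.5627.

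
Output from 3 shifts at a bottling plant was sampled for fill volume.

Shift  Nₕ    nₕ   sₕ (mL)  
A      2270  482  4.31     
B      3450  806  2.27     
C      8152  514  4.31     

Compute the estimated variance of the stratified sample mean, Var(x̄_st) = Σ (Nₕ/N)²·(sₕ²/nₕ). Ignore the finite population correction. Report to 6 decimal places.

0.013908

N = 13872. Term for each stratum: Wₕ²sₕ²/nₕ.
Var(x̄_st) = 0.001032003 + 0.000395436 + 0.012480776 = 0.013908216 → 0.013908.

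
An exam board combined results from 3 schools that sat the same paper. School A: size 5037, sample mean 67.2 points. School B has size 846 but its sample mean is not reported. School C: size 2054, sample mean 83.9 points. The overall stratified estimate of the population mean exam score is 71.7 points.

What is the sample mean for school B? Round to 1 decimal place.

68.9

Σ Nₕx̄ₕ = N·μ, so 846·x̄_B = 7937·71.7 − (5037·67.2 + 2054·83.9).
= 569082.9 − 510817 = 58265.9.
x̄_B = 58265.9 / 846 = 68.872... → 68.9.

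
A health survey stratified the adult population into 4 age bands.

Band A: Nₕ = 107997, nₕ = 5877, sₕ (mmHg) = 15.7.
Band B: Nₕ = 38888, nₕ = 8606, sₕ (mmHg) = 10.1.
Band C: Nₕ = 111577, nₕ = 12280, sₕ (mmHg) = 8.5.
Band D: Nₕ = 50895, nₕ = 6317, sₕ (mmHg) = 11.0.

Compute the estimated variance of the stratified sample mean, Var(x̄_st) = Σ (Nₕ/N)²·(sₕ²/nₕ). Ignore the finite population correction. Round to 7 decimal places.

N = 309357; Wₕ = Nₕ/N.
band A: (107997/309357)²·15.7²/5877 = 0.0051114851
band B: (38888/309357)²·10.1²/8606 = 0.0001873064
band C: (111577/309357)²·8.5²/12280 = 0.0007653656
band D: (50895/309357)²·11.0²/6317 = 0.0005184476
Sum = 0.0065826048 → 0.0065826.

0.0065826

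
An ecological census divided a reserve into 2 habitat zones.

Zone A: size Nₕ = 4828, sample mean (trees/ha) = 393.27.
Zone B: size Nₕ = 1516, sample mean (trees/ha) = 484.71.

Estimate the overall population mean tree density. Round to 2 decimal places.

x̄_st = (Σ Nₕx̄ₕ) / (Σ Nₕ) = (4828·393.27 + 1516·484.71) / 6344
= 2633527.92 / 6344 = 415.1210... → 415.12.

415.12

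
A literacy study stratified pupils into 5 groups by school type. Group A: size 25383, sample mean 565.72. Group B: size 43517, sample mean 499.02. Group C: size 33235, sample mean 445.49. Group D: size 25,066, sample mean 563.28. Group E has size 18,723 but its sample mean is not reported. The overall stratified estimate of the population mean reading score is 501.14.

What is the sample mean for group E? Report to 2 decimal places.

434.11

Σ Nₕx̄ₕ = N·μ, so 18723·x̄_E = 145924·501.14 − (25383·565.72 + 43517·499.02 + 33235·445.49 + 25066·563.28).
= 73128353.36 − 65000560.73 = 8127792.63.
x̄_E = 8127792.63 / 18723 = 434.1074... → 434.11.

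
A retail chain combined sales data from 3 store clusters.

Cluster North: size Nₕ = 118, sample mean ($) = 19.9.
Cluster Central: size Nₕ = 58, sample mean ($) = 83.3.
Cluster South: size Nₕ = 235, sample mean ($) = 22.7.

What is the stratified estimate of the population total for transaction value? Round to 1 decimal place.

Estimate total by summing Nₕ·x̄ₕ over strata.
118·19.9 + 58·83.3 + 235·22.7 = 2348.2 + 4831.4 + 5334.5 = 12514.1.

12514.1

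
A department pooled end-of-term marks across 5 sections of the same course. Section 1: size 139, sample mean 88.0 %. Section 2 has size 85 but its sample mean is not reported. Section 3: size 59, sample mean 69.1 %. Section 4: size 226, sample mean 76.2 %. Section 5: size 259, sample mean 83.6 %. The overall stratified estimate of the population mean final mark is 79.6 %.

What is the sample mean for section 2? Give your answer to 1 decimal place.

Σ Nₕx̄ₕ = N·μ, so 85·x̄_2 = 768·79.6 − (139·88.0 + 59·69.1 + 226·76.2 + 259·83.6).
= 61132.8 − 55182.5 = 5950.3.
x̄_2 = 5950.3 / 85 = 70.004... → 70.0.

70.0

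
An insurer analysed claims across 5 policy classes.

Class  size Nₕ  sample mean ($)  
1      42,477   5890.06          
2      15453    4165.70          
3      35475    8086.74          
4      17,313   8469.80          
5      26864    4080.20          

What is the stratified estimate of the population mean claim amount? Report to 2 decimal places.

N = 137582; weights Wₕ = Nₕ/N = (0.3087, 0.1123, 0.2578, 0.1258, 0.1953).
x̄_st = Σ Wₕ·x̄ₕ = 0.3087·5890.06 + 0.1123·4165.70 + 0.2578·8086.74 + 0.1258·8469.80 + 0.1953·4080.20 ≈ 6234.0269...
→ 6234.03.

6234.03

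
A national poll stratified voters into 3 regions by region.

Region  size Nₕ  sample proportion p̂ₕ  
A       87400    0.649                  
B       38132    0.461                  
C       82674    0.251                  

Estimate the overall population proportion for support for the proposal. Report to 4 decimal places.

Wₕ = Nₕ/N with N = 208206: 0.4198, 0.1831, 0.3971.
p̂_st = 0.4198·0.649 + 0.1831·0.461 + 0.3971·0.251 ≈ 0.456532... → 0.4565.

0.4565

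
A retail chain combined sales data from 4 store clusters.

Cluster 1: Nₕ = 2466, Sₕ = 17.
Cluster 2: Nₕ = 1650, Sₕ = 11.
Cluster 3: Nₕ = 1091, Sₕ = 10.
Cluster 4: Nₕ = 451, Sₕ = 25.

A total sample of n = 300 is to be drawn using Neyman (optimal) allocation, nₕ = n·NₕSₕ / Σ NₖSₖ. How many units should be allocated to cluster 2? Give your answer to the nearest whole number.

66

Σ NₕSₕ = 2466·17 + 1650·11 + 1091·10 + 451·25 = 82257.
Share for 2: 18150/82257 = 0.22065.
n_2 = 300 × 0.22065 = 66.195... → 66.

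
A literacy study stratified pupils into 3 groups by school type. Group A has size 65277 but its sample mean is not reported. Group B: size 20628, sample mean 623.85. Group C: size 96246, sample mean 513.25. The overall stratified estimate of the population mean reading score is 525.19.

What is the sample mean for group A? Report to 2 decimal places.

511.62

Σ Nₕx̄ₕ = N·μ, so 65277·x̄_A = 182151·525.19 − (20628·623.85 + 96246·513.25).
= 95663883.69 − 62267037.3 = 33396846.39.
x̄_A = 33396846.39 / 65277 = 511.6174... → 511.62.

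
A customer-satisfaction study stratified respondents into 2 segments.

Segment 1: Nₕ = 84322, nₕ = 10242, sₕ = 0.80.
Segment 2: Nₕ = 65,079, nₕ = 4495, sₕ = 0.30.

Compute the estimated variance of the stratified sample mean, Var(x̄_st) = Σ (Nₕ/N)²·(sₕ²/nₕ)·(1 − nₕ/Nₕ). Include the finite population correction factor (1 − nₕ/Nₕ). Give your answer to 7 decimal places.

N = 149401; Wₕ = Nₕ/N.
segment 1: (84322/149401)²·0.80²/10242·(1 − 10242/84322) = 0.0000174876
segment 2: (65079/149401)²·0.30²/4495·(1 − 4495/65079) = 0.0000035368
Sum = 0.0000210243 → 0.0000210.

0.0000210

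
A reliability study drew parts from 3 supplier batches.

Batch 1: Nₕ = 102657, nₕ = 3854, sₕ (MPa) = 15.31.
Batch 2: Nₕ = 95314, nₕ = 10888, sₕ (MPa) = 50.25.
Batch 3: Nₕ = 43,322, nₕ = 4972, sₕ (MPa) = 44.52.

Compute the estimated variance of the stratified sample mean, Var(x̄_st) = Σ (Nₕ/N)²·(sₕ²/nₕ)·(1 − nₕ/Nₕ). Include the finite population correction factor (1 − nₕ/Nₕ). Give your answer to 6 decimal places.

N = 241293. Term for each stratum: Wₕ²sₕ²/nₕ·(1−nₕ/Nₕ).
Var(x̄_st) = 0.010595170 + 0.032052911 + 0.011375320 = 0.054023401 → 0.054023.

0.054023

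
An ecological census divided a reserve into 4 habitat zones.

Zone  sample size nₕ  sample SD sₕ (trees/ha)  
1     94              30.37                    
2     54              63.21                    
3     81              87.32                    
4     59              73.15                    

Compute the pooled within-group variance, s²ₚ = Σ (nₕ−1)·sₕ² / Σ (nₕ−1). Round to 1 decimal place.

Degrees of freedom: 93 + 53 + 80 + 58 = 284.
Σ(nₕ−1)sₕ² = 93·922.3369 + 53·3995.5041 + 80·7624.7824 + 58·5350.9225 = 1217875.146.
s²ₚ = 1217875.146 / 284 = 4288.293... → 4288.3.

4288.3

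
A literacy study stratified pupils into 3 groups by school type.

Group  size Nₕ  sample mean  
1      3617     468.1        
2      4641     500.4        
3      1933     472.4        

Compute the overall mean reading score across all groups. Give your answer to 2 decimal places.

N = 3617 + 4641 + 1933 = 10191.
Weight each subgroup mean by Nₕ/N and sum.
Σ Nₕx̄ₕ = 3617·468.1 + 4641·500.4 + 1933·472.4 = 1693117.7 + 2322356.4 + 913149.2 = 4928623.3.
Divide by N: 4928623.3 / 10191 = 483.6251... → 483.63.

483.63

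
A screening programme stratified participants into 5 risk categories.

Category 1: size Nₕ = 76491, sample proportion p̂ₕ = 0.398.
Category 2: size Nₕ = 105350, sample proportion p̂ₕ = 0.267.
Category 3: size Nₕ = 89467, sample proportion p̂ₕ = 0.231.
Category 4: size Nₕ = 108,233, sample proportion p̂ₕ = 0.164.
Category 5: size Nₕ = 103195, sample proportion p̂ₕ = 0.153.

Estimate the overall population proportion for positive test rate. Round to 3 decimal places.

Wₕ = Nₕ/N with N = 482736: 0.1585, 0.2182, 0.1853, 0.2242, 0.2138.
p̂_st = 0.1585·0.398 + 0.2182·0.267 + 0.1853·0.231 + 0.2242·0.164 + 0.2138·0.153 ≈ 0.23362... → 0.234.

0.234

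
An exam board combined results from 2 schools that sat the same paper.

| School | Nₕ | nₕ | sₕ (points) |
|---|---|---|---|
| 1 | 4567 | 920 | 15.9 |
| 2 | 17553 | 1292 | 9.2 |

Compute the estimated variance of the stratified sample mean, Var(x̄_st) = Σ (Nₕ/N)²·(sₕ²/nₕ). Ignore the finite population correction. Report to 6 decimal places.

0.052966

N = 22120; Wₕ = Nₕ/N.
school 1: (4567/22120)²·15.9²/920 = 0.011713811
school 2: (17553/22120)²·9.2²/1292 = 0.041252056
Sum = 0.052965867 → 0.052966.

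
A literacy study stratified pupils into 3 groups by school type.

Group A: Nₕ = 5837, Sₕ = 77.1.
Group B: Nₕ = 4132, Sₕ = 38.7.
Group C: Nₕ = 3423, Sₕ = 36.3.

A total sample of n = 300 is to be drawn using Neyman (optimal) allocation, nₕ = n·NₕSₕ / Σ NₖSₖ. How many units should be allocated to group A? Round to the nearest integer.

184

Σ NₕSₕ = 5837·77.1 + 4132·38.7 + 3423·36.3 = 734196.
Share for A: 450032.7/734196 = 0.61296.
n_A = 300 × 0.61296 = 183.888... → 184.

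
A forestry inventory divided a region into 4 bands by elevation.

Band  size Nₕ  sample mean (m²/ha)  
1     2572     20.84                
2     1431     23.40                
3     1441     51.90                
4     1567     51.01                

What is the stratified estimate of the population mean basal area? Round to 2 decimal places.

N = 2572 + 1431 + 1441 + 1567 = 7011.
Weight each subgroup mean by Nₕ/N and sum.
Σ Nₕx̄ₕ = 2572·20.84 + 1431·23.40 + 1441·51.90 + 1567·51.01 = 53600.48 + 33485.4 + 74787.9 + 79932.67 = 241806.45.
Divide by N: 241806.45 / 7011 = 34.4896... → 34.49.

34.49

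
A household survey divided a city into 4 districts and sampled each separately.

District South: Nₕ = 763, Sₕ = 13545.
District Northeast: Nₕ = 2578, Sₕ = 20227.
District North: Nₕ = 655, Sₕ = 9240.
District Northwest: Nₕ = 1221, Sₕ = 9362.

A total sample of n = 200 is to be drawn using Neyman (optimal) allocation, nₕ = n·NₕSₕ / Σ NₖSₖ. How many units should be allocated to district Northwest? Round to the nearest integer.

29

South: NₕSₕ = 763·13545 = 10334835
Northeast: NₕSₕ = 2578·20227 = 52145206
North: NₕSₕ = 655·9240 = 6052200
Northwest: NₕSₕ = 1221·9362 = 11431002
Σ NₕSₕ = 79963243.
n_Northwest = 200·11431002/79963243 = 28.591... → 29.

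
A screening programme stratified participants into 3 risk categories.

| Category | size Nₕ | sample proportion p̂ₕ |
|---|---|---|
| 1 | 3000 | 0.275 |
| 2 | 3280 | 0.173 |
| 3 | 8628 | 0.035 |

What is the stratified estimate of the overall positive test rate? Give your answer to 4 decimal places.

N = 3000 + 3280 + 8628 = 14908.
Overall proportion = Σ (Nₕ/N)·p̂ₕ.
Σ Nₕp̂ₕ = 825 + 567.44 + 301.98 = 1694.42.
1694.42 / 14908 = 0.113658... → 0.1137.

0.1137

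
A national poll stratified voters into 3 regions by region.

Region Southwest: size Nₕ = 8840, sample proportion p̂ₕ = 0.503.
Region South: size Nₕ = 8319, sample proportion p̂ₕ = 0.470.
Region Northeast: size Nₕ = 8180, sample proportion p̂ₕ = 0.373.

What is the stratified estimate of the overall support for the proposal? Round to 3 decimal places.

0.450

Wₕ = Nₕ/N with N = 25339: 0.3489, 0.3283, 0.3228.
p̂_st = 0.3489·0.503 + 0.3283·0.470 + 0.3228·0.373 ≈ 0.45020... → 0.450.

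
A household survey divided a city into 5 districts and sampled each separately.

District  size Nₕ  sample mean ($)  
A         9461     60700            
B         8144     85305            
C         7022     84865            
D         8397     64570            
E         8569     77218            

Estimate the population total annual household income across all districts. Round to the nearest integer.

3068803982

Population total = Σ Nₕ·x̄ₕ (each stratum's size times its mean).
9461·60700 + 8144·85305 + 7022·84865 + 8397·64570 + 8569·77218 = 574282700 + 694723920 + 595922030 + 542194290 + 661681042 = 3068803982.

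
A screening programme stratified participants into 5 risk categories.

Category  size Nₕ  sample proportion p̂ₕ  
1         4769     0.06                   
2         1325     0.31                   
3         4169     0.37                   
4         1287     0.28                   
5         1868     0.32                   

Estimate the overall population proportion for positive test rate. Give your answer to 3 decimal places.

0.238

N = 4769 + 1325 + 4169 + 1287 + 1868 = 13418.
Overall proportion = Σ (Nₕ/N)·p̂ₕ.
Σ Nₕp̂ₕ = 286.14 + 410.75 + 1542.53 + 360.36 + 597.76 = 3197.54.
3197.54 / 13418 = 0.23830... → 0.238.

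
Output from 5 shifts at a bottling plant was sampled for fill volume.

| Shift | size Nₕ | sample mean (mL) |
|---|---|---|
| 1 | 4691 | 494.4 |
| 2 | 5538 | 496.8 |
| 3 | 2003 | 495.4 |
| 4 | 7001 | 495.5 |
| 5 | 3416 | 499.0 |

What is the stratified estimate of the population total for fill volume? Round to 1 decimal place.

1: 4691·494.4 = 2319230.4
2: 5538·496.8 = 2751278.4
3: 2003·495.4 = 992286.2
4: 7001·495.5 = 3468995.5
5: 3416·499.0 = 1704584
τ̂ = Σ Nₕx̄ₕ = 11236374.5.

11236374.5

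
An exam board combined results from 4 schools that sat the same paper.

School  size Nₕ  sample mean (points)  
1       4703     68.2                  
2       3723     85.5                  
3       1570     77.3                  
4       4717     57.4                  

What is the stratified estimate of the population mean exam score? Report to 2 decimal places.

N = 14713; weights Wₕ = Nₕ/N = (0.3196, 0.2530, 0.1067, 0.3206).
x̄_st = Σ Wₕ·x̄ₕ = 0.3196·68.2 + 0.2530·85.5 + 0.1067·77.3 + 0.3206·57.4 ≈ 70.0862...
→ 70.09.

70.09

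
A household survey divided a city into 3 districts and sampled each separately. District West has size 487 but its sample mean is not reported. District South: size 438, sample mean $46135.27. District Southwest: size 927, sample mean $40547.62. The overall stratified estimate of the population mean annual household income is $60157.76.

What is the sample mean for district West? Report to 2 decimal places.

110097.08

N = 487 + 438 + 927 = 1852.
Overall total = μ·N = 60157.76·1852 = 111412171.52.
Subtract the known strata: 438·46135.27 + 927·40547.62 = 57794892.
Remaining total for district West: 111412171.52 − 57794892 = 53617279.52.
Divide by its size: 53617279.52 / 487 = 110097.0832... → 110097.08.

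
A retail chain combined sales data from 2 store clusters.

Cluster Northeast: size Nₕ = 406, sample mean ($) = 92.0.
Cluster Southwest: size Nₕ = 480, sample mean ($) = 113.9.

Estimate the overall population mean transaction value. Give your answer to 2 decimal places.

103.86

x̄_st = (Σ Nₕx̄ₕ) / (Σ Nₕ) = (406·92.0 + 480·113.9) / 886
= 92024 / 886 = 103.8646... → 103.86.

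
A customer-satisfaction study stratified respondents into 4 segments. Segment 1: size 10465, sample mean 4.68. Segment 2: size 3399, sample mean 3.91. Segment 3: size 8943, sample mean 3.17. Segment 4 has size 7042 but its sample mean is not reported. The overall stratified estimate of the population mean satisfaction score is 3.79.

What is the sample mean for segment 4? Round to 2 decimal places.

N = 10465 + 3399 + 8943 + 7042 = 29849.
Overall total = μ·N = 3.79·29849 = 113127.71.
Subtract the known strata: 10465·4.68 + 3399·3.91 + 8943·3.17 = 90615.6.
Remaining total for segment 4: 113127.71 − 90615.6 = 22512.11.
Divide by its size: 22512.11 / 7042 = 3.1968... → 3.20.

3.20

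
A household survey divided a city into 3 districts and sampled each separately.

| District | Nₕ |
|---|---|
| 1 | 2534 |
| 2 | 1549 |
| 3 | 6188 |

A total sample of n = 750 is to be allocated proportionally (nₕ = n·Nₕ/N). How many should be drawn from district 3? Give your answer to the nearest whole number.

452

Share of district 3 = 6188/10271 = 0.60247.
Allocate 750 × 0.60247 = 451.855... → 452.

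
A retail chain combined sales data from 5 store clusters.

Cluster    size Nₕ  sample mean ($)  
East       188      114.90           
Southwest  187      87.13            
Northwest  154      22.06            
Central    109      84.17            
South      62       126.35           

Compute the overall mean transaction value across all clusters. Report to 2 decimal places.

83.29

N = 700; weights Wₕ = Nₕ/N = (0.2686, 0.2671, 0.2200, 0.1557, 0.0886).
x̄_st = Σ Wₕ·x̄ₕ = 0.2686·114.90 + 0.2671·87.13 + 0.2200·22.06 + 0.1557·84.17 + 0.0886·126.35 ≈ 83.2857...
→ 83.29.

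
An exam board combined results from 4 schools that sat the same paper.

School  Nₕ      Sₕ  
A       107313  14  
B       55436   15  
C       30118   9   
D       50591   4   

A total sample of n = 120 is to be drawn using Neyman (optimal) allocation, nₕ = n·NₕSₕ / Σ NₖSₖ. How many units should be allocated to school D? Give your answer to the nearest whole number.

9

A: NₕSₕ = 107313·14 = 1502382
B: NₕSₕ = 55436·15 = 831540
C: NₕSₕ = 30118·9 = 271062
D: NₕSₕ = 50591·4 = 202364
Σ NₕSₕ = 2807348.
n_D = 120·202364/2807348 = 8.650... → 9.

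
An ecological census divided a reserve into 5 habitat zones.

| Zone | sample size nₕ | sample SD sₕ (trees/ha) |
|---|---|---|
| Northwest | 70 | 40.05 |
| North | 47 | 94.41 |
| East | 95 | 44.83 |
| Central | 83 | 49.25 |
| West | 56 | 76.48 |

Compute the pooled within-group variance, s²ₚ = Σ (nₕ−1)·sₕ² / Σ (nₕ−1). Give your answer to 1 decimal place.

Northwest: (70−1)·40.05² = 69·1604.0025 = 110676.1725
North: (47−1)·94.41² = 46·8913.2481 = 410009.4126
East: (95−1)·44.83² = 94·2009.7289 = 188914.5166
Central: (83−1)·49.25² = 82·2425.5625 = 198896.125
West: (56−1)·76.48² = 55·5849.1904 = 321705.472
Numerator = 1230201.6987; denominator = Σ(nₕ−1) = 346.
s²ₚ = 1230201.6987/346 = 3555.496... → 3555.5.

3555.5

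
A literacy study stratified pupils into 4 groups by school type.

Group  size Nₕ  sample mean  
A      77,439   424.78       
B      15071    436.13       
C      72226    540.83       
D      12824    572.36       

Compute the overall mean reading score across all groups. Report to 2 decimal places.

483.61

N = 177560; weights Wₕ = Nₕ/N = (0.4361, 0.0849, 0.4068, 0.0722).
x̄_st = Σ Wₕ·x̄ₕ = 0.4361·424.78 + 0.0849·436.13 + 0.4068·540.83 + 0.0722·572.36 ≈ 483.6077...
→ 483.61.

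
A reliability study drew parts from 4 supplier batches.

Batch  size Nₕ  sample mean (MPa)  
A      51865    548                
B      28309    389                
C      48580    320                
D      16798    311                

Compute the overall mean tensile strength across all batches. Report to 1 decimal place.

413.6

N = 51865 + 28309 + 48580 + 16798 = 145552.
Overall mean = Σ (Nₕ/N)·x̄ₕ — weight by population share, not a simple average.
Σ Nₕx̄ₕ = 51865·548 + 28309·389 + 48580·320 + 16798·311 = 28422020 + 11012201 + 15545600 + 5224178 = 60203999.
Divide by N: 60203999 / 145552 = 413.625... → 413.6.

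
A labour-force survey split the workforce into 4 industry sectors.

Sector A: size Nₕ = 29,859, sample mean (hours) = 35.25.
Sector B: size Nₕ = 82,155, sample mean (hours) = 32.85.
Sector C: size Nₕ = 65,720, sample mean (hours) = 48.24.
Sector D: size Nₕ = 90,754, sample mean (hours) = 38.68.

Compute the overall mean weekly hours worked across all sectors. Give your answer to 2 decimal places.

38.85

N = 268488; weights Wₕ = Nₕ/N = (0.1112, 0.3060, 0.2448, 0.3380).
x̄_st = Σ Wₕ·x̄ₕ = 0.1112·35.25 + 0.3060·32.85 + 0.2448·48.24 + 0.3380·38.68 ≈ 38.8547...
→ 38.85.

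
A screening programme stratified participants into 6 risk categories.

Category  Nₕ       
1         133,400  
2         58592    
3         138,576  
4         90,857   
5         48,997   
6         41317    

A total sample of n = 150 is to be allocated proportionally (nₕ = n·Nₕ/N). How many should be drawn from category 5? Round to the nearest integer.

14

N = 133400 + 58592 + 138576 + 90857 + 48997 + 41317 = 511739.
n_5 = 150·48997/511739 = 14.362... → 14.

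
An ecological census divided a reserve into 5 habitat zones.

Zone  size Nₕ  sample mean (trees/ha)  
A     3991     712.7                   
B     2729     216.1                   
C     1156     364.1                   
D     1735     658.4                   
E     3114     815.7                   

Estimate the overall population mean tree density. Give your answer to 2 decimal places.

592.33

x̄_st = (Σ Nₕx̄ₕ) / (Σ Nₕ) = (3991·712.7 + 2729·216.1 + 1156·364.1 + 1735·658.4 + 3114·815.7) / 12725
= 7537436 / 12725 = 592.3329... → 592.33.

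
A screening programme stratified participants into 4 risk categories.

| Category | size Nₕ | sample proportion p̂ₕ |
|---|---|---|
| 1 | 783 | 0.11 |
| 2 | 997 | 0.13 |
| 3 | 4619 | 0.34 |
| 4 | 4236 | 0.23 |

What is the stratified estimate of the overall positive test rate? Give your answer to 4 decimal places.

Wₕ = Nₕ/N with N = 10635: 0.0736, 0.0937, 0.4343, 0.3983.
p̂_st = 0.0736·0.11 + 0.0937·0.13 + 0.4343·0.34 + 0.3983·0.23 ≈ 0.259566... → 0.2596.

0.2596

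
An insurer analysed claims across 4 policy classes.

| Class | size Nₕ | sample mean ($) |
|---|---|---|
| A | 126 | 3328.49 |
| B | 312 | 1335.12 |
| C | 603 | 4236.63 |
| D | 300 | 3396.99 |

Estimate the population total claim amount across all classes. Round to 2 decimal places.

4409732.07

Estimate total by summing Nₕ·x̄ₕ over strata.
126·3328.49 + 312·1335.12 + 603·4236.63 + 300·3396.99 = 419389.74 + 416557.44 + 2554687.89 + 1019097 = 4409732.07.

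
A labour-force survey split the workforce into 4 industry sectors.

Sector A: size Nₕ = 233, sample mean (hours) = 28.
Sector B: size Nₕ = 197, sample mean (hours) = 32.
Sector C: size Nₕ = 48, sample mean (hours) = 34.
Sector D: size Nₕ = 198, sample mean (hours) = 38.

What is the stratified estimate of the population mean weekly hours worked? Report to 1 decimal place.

N = 233 + 197 + 48 + 198 = 676.
The stratified mean weights each stratum mean by its population share Nₕ/N.
Σ Nₕx̄ₕ = 233·28 + 197·32 + 48·34 + 198·38 = 6524 + 6304 + 1632 + 7524 = 21984.
Divide by N: 21984 / 676 = 32.521... → 32.5.

32.5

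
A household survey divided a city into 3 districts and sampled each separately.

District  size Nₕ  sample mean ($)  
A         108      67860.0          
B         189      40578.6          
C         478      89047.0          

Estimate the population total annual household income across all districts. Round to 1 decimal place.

57562701.4

Estimate total by summing Nₕ·x̄ₕ over strata.
108·67860.0 + 189·40578.6 + 478·89047.0 = 7328880 + 7669355.4 + 42564466 = 57562701.4.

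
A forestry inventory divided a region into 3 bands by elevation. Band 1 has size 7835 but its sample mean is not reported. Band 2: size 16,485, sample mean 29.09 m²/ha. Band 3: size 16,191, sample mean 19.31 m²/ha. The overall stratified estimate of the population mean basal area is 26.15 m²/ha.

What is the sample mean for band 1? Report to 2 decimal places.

N = 7835 + 16485 + 16191 = 40511.
Overall total = μ·N = 26.15·40511 = 1059362.65.
Subtract the known strata: 16485·29.09 + 16191·19.31 = 792196.86.
Remaining total for band 1: 1059362.65 − 792196.86 = 267165.79.
Divide by its size: 267165.79 / 7835 = 34.0990... → 34.10.

34.10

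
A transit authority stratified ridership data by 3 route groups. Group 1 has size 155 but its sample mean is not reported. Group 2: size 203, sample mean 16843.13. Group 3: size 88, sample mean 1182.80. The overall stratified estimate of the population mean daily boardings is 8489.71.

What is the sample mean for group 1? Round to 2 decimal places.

N = 155 + 203 + 88 = 446.
Overall total = μ·N = 8489.71·446 = 3786410.66.
Subtract the known strata: 203·16843.13 + 88·1182.80 = 3523241.79.
Remaining total for group 1: 3786410.66 − 3523241.79 = 263168.87.
Divide by its size: 263168.87 / 155 = 1697.8637... → 1697.86.

1697.86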